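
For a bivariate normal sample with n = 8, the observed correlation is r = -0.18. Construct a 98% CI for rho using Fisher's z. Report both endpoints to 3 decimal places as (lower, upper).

(-0.840, 0.695)

Fisher z: z_r = atanh(r) = ½·ln((1+(-0.18))/(1−(-0.18))) = -0.181983
SE(z) = 1/√(n−3) = 1/√5 = 0.447214
98% ⇒ z* = 2.326; margin = 2.326·0.447214 = 1.040220
CI on z-scale: (-1.222203, 0.858237)
Back-transform: tanh(-1.222203) = -0.840303, tanh(0.858237) = 0.695348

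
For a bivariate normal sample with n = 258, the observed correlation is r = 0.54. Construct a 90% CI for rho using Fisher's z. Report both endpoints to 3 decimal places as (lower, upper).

z_r = atanh(0.54) = 0.604156;  SE = 1/√(n−3) = 1/√255 = 0.062622
z-limits: 0.604156 ± 1.645·0.062622 = 0.604156 ± 0.103013 = [0.501143, 0.707169]
ρ-limits: (tanh 0.501143, tanh 0.707169) = (0.463, 0.609)

(0.463, 0.609)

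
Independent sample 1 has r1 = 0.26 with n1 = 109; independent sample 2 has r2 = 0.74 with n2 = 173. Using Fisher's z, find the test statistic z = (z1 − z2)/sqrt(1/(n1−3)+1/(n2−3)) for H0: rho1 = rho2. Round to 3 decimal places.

Fisher z-transforms: z1 = atanh(0.26) = 0.266108, z2 = atanh(0.74) = 0.950479; difference d = -0.684371
Var(d) = 1/106 + 1/170 = 0.0094340 + 0.0058824 = 0.0153164
z = d/√Var(d) = -0.684371 / √0.0153164 = -0.684371 / 0.123759 = -5.530

-5.530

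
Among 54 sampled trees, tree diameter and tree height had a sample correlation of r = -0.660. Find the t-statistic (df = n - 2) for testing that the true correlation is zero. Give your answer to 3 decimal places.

t = r·√(n−2) / √(1−r²) with r = -0.660, n = 54
  = -0.660·√52 / √(1 − 0.435600)
  = -0.660·7.211103 / 0.751266
  = -4.759328 / 0.751266 = -6.335

-6.335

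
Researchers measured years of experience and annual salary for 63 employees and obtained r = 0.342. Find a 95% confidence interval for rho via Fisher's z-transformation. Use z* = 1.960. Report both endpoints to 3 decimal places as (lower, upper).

z_r = atanh(0.342) = 0.356356;  SE = 1/√(n−3) = 1/√60 = 0.129099
z-limits: 0.356356 ± 1.960·0.129099 = 0.356356 ± 0.253034 = [0.103322, 0.609390]
ρ-limits: (tanh 0.103322, tanh 0.609390) = (0.103, 0.544)

(0.103, 0.544)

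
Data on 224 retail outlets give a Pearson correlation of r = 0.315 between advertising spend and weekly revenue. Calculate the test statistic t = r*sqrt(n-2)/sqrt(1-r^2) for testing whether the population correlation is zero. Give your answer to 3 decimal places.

1 − r² = 1 − 0.099225 = 0.900775;  √(1−r²) = 0.949092
√(n−2) = √222 = 14.899664
t = r·√(n−2)/√(1−r²) = 0.315 · 14.899664 / 0.949092 = 4.945

4.945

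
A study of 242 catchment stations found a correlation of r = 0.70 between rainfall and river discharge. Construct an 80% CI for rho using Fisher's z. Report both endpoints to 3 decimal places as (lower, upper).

z_r = atanh(0.70) = 0.867301;  SE = 1/√(n−3) = 1/√239 = 0.064685
z-limits: 0.867301 ± 1.282·0.064685 = 0.867301 ± 0.082926 = [0.784375, 0.950227]
ρ-limits: (tanh 0.784375, tanh 0.950227) = (0.655, 0.740)

(0.655, 0.740)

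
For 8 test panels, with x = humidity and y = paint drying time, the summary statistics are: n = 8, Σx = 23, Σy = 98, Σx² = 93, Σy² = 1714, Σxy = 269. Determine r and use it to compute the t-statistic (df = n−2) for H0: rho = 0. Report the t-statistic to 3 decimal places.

-0.267

S_xy = nΣxy − ΣxΣy = 8·269 − 23·98 = 2152 − 2254 = -102
S_xx = nΣx² − (Σx)² = 8·93 − 23² = 744 − 529 = 215
S_yy = nΣy² − (Σy)² = 8·1714 − 98² = 13712 − 9604 = 4108
r = S_xy / √(S_xx·S_yy) = -102 / √(215·4108) = -102 / √883220 = -102 / 939.7979 = -0.1085
t = r·√(n−2)/√(1−r²) = -0.1085·√6 / √(1−0.011772) = -0.265770 / 0.994097 = -0.267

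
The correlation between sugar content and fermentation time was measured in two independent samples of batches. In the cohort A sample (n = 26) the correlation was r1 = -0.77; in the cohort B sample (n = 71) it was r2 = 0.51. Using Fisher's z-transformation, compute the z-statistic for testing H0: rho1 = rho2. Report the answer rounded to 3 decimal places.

z1 = atanh(-0.77) = -1.020328,  z2 = atanh(0.51) = 0.562730
SE = √(1/(n1−3) + 1/(n2−3)) = √(1/23 + 1/68) = √(0.0434783 + 0.0147059) = √0.0581842 = 0.241214
z = (z1 − z2)/SE = (-1.020328 − 0.562730) / 0.241214 = -1.583058 / 0.241214 = -6.563

-6.563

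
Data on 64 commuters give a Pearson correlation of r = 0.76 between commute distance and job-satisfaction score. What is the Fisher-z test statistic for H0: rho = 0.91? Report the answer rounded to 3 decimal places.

Fisher z: atanh(0.76) = 0.996215, atanh(0.91) = 1.527524
z = (z_r − z_0)·√(n−3) = (0.996215 − 1.527524)·√61 = -0.531309 · 7.810250 = -4.150

-4.150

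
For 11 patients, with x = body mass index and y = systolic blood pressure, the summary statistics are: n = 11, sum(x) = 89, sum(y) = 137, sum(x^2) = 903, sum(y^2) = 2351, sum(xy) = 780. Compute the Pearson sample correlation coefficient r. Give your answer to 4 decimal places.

Numerator: nΣxy − (Σx)(Σy) = 11·780 − (89)(137) = -3613
Denominator: √[(nΣx²−(Σx)²)(nΣy²−(Σy)²)]
  nΣx²−(Σx)² = 11·903 − 7921 = 2012;  nΣy²−(Σy)² = 11·2351 − 18769 = 7092
  √(2012·7092) = √14269104 = 3777.4468
r = -3613 / 3777.4468 = -0.9565

-0.9565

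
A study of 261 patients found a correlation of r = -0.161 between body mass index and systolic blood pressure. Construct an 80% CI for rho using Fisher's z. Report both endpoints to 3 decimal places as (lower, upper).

z_r = atanh(-0.161) = -0.162413;  SE = 1/√(n−3) = 1/√258 = 0.062257
z-limits: -0.162413 ± 1.282·0.062257 = -0.162413 ± 0.079813 = [-0.242226, -0.082600]
ρ-limits: (tanh -0.242226, tanh -0.082600) = (-0.238, -0.082)

(-0.238, -0.082)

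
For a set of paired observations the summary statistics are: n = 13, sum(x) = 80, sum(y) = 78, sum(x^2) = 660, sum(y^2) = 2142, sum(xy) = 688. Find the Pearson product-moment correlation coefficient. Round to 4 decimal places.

S_xy = nΣxy − ΣxΣy = 13·688 − 80·78 = 8944 − 6240 = 2704
S_xx = nΣx² − (Σx)² = 13·660 − 80² = 8580 − 6400 = 2180
S_yy = nΣy² − (Σy)² = 13·2142 − 78² = 27846 − 6084 = 21762
r = S_xy / √(S_xx·S_yy) = 2704 / √(2180·21762) = 2704 / √47441160 = 2704 / 6887.7544 = 0.3926

0.3926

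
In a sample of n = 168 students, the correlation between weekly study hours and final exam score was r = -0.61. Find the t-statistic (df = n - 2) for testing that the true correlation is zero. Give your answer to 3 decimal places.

t = r·√(n−2) / √(1−r²) with r = -0.61, n = 168
  = -0.61·√166 / √(1 − 0.3721)
  = -0.61·12.884099 / 0.792401
  = -7.859300 / 0.792401 = -9.918

-9.918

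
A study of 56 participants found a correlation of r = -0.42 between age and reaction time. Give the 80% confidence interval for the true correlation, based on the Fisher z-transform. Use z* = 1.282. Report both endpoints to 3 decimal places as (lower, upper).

Fisher z: z_r = atanh(r) = ½·ln((1+(-0.42))/(1−(-0.42))) = -0.447692
SE(z) = 1/√(n−3) = 1/√53 = 0.137361
80% ⇒ z* = 1.282; margin = 1.282·0.137361 = 0.176097
CI on z-scale: (-0.623789, -0.271595)
Back-transform: tanh(-0.623789) = -0.553761, tanh(-0.271595) = -0.265108

(-0.554, -0.265)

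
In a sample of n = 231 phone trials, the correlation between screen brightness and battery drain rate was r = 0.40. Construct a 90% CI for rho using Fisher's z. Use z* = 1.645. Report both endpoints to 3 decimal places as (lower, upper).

Fisher z: z_r = atanh(r) = ½·ln((1+0.40)/(1−0.40)) = 0.423649
SE(z) = 1/√(n−3) = 1/√228 = 0.066227
90% ⇒ z* = 1.645; margin = 1.645·0.066227 = 0.108943
CI on z-scale: (0.314706, 0.532592)
Back-transform: tanh(0.314706) = 0.304712, tanh(0.532592) = 0.487360

(0.305, 0.487)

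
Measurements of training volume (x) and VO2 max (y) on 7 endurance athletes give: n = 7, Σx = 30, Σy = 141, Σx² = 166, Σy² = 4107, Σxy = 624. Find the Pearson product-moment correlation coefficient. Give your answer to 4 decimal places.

Numerator: nΣxy − (Σx)(Σy) = 7·624 − (30)(141) = 138
Denominator: √[(nΣx²−(Σx)²)(nΣy²−(Σy)²)]
  nΣx²−(Σx)² = 7·166 − 900 = 262;  nΣy²−(Σy)² = 7·4107 − 19881 = 8868
  √(262·8868) = √2323416 = 1524.2756
r = 138 / 1524.2756 = 0.0905

0.0905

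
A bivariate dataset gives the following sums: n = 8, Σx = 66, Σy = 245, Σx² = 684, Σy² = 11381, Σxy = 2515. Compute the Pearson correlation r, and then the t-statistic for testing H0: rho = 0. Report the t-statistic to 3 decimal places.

S_xy = nΣxy − ΣxΣy = 8·2515 − 66·245 = 20120 − 16170 = 3950
S_xx = nΣx² − (Σx)² = 8·684 − 66² = 5472 − 4356 = 1116
S_yy = nΣy² − (Σy)² = 8·11381 − 245² = 91048 − 60025 = 31023
r = S_xy / √(S_xx·S_yy) = 3950 / √(1116·31023) = 3950 / √34621668 = 3950 / 5884.0180 = 0.6713
t = r·√(n−2)/√(1−r²) = 0.6713·√6 / √(1−0.450644) = 1.644342 / 0.741186 = 2.219

2.219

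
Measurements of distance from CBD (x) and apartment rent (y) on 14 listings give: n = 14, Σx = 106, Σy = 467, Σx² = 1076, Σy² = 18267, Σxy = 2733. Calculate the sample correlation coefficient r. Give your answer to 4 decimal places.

-0.9363

Numerator: nΣxy − (Σx)(Σy) = 14·2733 − (106)(467) = -11240
Denominator: √[(nΣx²−(Σx)²)(nΣy²−(Σy)²)]
  nΣx²−(Σx)² = 14·1076 − 11236 = 3828;  nΣy²−(Σy)² = 14·18267 − 218089 = 37649
  √(3828·37649) = √144120372 = 12005.0145
r = -11240 / 12005.0145 = -0.9363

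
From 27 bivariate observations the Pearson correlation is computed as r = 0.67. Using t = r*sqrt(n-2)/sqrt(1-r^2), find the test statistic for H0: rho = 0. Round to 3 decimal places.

4.513

1 − r² = 1 − 0.4489 = 0.5511;  √(1−r²) = 0.742361
√(n−2) = √25 = 5.000000
t = r·√(n−2)/√(1−r²) = 0.67 · 5.000000 / 0.742361 = 4.513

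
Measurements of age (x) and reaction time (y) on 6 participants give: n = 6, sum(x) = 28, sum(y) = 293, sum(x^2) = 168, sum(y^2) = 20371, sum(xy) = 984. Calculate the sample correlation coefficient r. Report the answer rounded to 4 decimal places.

S_xy = nΣxy − ΣxΣy = 6·984 − 28·293 = 5904 − 8204 = -2300
S_xx = nΣx² − (Σx)² = 6·168 − 28² = 1008 − 784 = 224
S_yy = nΣy² − (Σy)² = 6·20371 − 293² = 122226 − 85849 = 36377
r = S_xy / √(S_xx·S_yy) = -2300 / √(224·36377) = -2300 / √8148448 = -2300 / 2854.5487 = -0.8057

-0.8057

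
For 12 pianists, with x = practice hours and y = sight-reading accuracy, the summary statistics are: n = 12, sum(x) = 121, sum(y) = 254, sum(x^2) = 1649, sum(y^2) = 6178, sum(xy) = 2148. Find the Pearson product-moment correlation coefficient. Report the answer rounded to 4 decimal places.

-0.7046

S_xy = nΣxy − ΣxΣy = 12·2148 − 121·254 = 25776 − 30734 = -4958
S_xx = nΣx² − (Σx)² = 12·1649 − 121² = 19788 − 14641 = 5147
S_yy = nΣy² − (Σy)² = 12·6178 − 254² = 74136 − 64516 = 9620
r = S_xy / √(S_xx·S_yy) = -4958 / √(5147·9620) = -4958 / √49514140 = -4958 / 7036.6285 = -0.7046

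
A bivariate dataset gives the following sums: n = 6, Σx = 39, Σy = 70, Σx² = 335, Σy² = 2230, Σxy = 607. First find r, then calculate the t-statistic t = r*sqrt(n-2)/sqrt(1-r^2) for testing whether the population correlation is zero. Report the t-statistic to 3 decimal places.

S_xy = nΣxy − ΣxΣy = 6·607 − 39·70 = 3642 − 2730 = 912
S_xx = nΣx² − (Σx)² = 6·335 − 39² = 2010 − 1521 = 489
S_yy = nΣy² − (Σy)² = 6·2230 − 70² = 13380 − 4900 = 8480
r = S_xy / √(S_xx·S_yy) = 912 / √(489·8480) = 912 / √4146720 = 912 / 2036.3497 = 0.4479
t = r·√(n−2)/√(1−r²) = 0.4479·√4 / √(1−0.200614) = 0.895800 / 0.894084 = 1.002

1.002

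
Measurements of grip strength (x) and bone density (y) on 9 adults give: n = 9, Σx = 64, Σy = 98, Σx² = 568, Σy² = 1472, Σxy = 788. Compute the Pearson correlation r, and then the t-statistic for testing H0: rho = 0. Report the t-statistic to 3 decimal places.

1.246

Numerator: nΣxy − (Σx)(Σy) = 9·788 − (64)(98) = 820
Denominator: √[(nΣx²−(Σx)²)(nΣy²−(Σy)²)]
  nΣx²−(Σx)² = 9·568 − 4096 = 1016;  nΣy²−(Σy)² = 9·1472 − 9604 = 3644
  √(1016·3644) = √3702304 = 1924.1372
r = 820 / 1924.1372 = 0.4262
t = r·√(n−2)/√(1−r²) = 0.4262·√7 / √(1−0.181646) = 1.127619 / 0.904629 = 1.246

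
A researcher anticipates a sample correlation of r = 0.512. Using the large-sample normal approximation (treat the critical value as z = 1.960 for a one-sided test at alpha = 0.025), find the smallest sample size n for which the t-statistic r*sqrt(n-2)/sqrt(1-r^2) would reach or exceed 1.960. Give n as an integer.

Need r·√(n−2)/√(1−r²) ≥ 1.960
√(n−2) ≥ 1.960·√(1−0.262144) / 0.512 = 1.960·0.858985 / 0.512 = 3.2883
n−2 ≥ 10.8129  ⇒  n ≥ 12.8129
Smallest integer n = 13

13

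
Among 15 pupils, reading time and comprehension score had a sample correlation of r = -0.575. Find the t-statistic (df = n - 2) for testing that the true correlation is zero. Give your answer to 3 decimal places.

t = r·√(n−2) / √(1−r²) with r = -0.575, n = 15
  = -0.575·√13 / √(1 − 0.330625)
  = -0.575·3.605551 / 0.818153
  = -2.073192 / 0.818153 = -2.534

-2.534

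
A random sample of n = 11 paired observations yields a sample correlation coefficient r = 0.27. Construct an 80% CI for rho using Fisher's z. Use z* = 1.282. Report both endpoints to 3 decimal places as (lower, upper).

z_r = atanh(0.27) = 0.276864;  SE = 1/√(n−3) = 1/√8 = 0.353553
z-limits: 0.276864 ± 1.282·0.353553 = 0.276864 ± 0.453255 = [-0.176391, 0.730119]
ρ-limits: (tanh -0.176391, tanh 0.730119) = (-0.175, 0.623)

(-0.175, 0.623)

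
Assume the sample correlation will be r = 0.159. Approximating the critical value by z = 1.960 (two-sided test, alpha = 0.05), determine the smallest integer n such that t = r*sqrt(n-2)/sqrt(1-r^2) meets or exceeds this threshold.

151

r√(n−2)/√(1−r²) ≥ 1.960  ⇔  n−2 ≥ (1.960)²·(1−r²)/r²
(1−r²)/r² = (1−0.025281)/0.025281 = 38.5554
n ≥ 2 + 3.8416·38.5554 = 2 + 148.1144 = 150.1144
⌈150.1144⌉ = 151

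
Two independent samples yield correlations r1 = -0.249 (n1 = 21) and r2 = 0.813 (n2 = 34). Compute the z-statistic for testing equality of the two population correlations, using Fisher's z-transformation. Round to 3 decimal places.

-4.691

z1 = atanh(-0.249) = -0.254346,  z2 = atanh(0.813) = 1.135815
SE = √(1/(n1−3) + 1/(n2−3)) = √(1/18 + 1/31) = √(0.0555556 + 0.0322581) = √0.0878137 = 0.296334
z = (z1 − z2)/SE = (-0.254346 − 1.135815) / 0.296334 = -1.390161 / 0.296334 = -4.691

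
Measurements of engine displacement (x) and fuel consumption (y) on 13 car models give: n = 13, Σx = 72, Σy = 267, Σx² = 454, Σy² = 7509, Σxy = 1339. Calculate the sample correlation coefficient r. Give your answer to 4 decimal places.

-0.4179

S_xy = nΣxy − ΣxΣy = 13·1339 − 72·267 = 17407 − 19224 = -1817
S_xx = nΣx² − (Σx)² = 13·454 − 72² = 5902 − 5184 = 718
S_yy = nΣy² − (Σy)² = 13·7509 − 267² = 97617 − 71289 = 26328
r = S_xy / √(S_xx·S_yy) = -1817 / √(718·26328) = -1817 / √18903504 = -1817 / 4347.8160 = -0.4179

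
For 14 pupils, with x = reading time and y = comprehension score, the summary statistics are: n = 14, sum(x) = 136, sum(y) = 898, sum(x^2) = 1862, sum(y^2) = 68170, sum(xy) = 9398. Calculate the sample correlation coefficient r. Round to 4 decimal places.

Numerator: nΣxy − (Σx)(Σy) = 14·9398 − (136)(898) = 9444
Denominator: √[(nΣx²−(Σx)²)(nΣy²−(Σy)²)]
  nΣx²−(Σx)² = 14·1862 − 18496 = 7572;  nΣy²−(Σy)² = 14·68170 − 806404 = 147976
  √(7572·147976) = √1120474272 = 33473.4861
r = 9444 / 33473.4861 = 0.2821

0.2821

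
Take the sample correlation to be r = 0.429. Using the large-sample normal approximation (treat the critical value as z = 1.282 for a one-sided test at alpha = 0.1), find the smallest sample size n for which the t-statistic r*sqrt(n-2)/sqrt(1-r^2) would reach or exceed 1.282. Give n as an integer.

r√(n−2)/√(1−r²) ≥ 1.282  ⇔  n−2 ≥ (1.282)²·(1−r²)/r²
(1−r²)/r² = (1−0.184041)/0.184041 = 4.4336
n ≥ 2 + 1.643524·4.4336 = 2 + 7.2867 = 9.2867
⌈9.2867⌉ = 10

10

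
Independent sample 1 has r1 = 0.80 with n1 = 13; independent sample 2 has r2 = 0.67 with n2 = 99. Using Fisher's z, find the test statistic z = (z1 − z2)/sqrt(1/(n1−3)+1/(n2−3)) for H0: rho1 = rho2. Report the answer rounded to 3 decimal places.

0.866

z1 = atanh(0.80) = 1.098612,  z2 = atanh(0.67) = 0.810743
SE = √(1/(n1−3) + 1/(n2−3)) = √(1/10 + 1/96) = √(0.1000000 + 0.0104167) = √0.1104167 = 0.332290
z = (z1 − z2)/SE = (1.098612 − 0.810743) / 0.332290 = 0.287869 / 0.332290 = 0.866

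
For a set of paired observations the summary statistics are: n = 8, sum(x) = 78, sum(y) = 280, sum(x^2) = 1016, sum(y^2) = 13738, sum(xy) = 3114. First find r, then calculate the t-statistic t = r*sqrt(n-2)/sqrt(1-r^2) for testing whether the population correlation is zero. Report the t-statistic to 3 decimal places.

Numerator: nΣxy − (Σx)(Σy) = 8·3114 − (78)(280) = 3072
Denominator: √[(nΣx²−(Σx)²)(nΣy²−(Σy)²)]
  nΣx²−(Σx)² = 8·1016 − 6084 = 2044;  nΣy²−(Σy)² = 8·13738 − 78400 = 31504
  √(2044·31504) = √64394176 = 8024.5982
r = 3072 / 8024.5982 = 0.3828
t = r·√(n−2)/√(1−r²) = 0.3828·√6 / √(1−0.146536) = 0.937665 / 0.923831 = 1.015

1.015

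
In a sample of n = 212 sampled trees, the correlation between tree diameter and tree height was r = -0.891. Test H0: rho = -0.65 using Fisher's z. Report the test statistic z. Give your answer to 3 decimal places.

-9.418

Fisher z: atanh(-0.891) = -1.426757, atanh(-0.65) = -0.775299
z = (z_r − z_0)·√(n−3) = (-1.426757 − (-0.775299))·√209 = -0.651458 · 14.456832 = -9.418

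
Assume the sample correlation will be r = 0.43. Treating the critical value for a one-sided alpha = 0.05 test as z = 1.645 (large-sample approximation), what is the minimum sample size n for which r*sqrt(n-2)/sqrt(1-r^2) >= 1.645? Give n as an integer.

r√(n−2)/√(1−r²) ≥ 1.645  ⇔  n−2 ≥ (1.645)²·(1−r²)/r²
(1−r²)/r² = (1−0.1849)/0.1849 = 4.4083
n ≥ 2 + 2.706025·4.4083 = 2 + 11.9290 = 13.9290
⌈13.9290⌉ = 14

14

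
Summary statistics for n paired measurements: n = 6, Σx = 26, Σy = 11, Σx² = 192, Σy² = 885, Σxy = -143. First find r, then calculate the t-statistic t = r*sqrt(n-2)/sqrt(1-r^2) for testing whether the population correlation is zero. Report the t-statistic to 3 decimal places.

Numerator: nΣxy − (Σx)(Σy) = 6·(-143) − (26)(11) = -1144
Denominator: √[(nΣx²−(Σx)²)(nΣy²−(Σy)²)]
  nΣx²−(Σx)² = 6·192 − 676 = 476;  nΣy²−(Σy)² = 6·885 − 121 = 5189
  √(476·5189) = √2469964 = 1571.6119
r = -1144 / 1571.6119 = -0.7279
t = r·√(n−2)/√(1−r²) = -0.7279·√4 / √(1−0.529838) = -1.455800 / 0.685684 = -2.123

-2.123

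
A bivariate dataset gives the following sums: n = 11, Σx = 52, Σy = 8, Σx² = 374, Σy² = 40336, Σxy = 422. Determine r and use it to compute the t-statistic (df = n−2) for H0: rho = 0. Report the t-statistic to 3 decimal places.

Numerator: nΣxy − (Σx)(Σy) = 11·422 − (52)(8) = 4226
Denominator: √[(nΣx²−(Σx)²)(nΣy²−(Σy)²)]
  nΣx²−(Σx)² = 11·374 − 2704 = 1410;  nΣy²−(Σy)² = 11·40336 − 64 = 443632
  √(1410·443632) = √625521120 = 25010.4202
r = 4226 / 25010.4202 = 0.1690
t = r·√(n−2)/√(1−r²) = 0.1690·√9 / √(1−0.028561) = 0.507000 / 0.985616 = 0.514

0.514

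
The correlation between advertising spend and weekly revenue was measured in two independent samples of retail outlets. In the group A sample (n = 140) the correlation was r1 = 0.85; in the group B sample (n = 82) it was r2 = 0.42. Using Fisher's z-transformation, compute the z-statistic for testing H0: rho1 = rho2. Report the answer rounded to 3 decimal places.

5.723

z1 = atanh(0.85) = 1.256153,  z2 = atanh(0.42) = 0.447692
SE = √(1/(n1−3) + 1/(n2−3)) = √(1/137 + 1/79) = √(0.0072993 + 0.0126582) = √0.0199575 = 0.141271
z = (z1 − z2)/SE = (1.256153 − 0.447692) / 0.141271 = 0.808461 / 0.141271 = 5.723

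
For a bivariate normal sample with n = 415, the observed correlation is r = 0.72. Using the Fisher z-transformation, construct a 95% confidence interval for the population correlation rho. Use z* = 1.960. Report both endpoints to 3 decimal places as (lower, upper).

Fisher z: z_r = atanh(r) = ½·ln((1+0.72)/(1−0.72)) = 0.907645
SE(z) = 1/√(n−3) = 1/√412 = 0.049266
95% ⇒ z* = 1.960; margin = 1.960·0.049266 = 0.096561
CI on z-scale: (0.811084, 1.004206)
Back-transform: tanh(0.811084) = 0.670188, tanh(1.004206) = 0.763355

(0.670, 0.763)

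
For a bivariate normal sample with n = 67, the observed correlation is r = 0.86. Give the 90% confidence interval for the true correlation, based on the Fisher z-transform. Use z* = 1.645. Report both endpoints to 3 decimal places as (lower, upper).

Fisher z: z_r = atanh(r) = ½·ln((1+0.86)/(1−0.86)) = 1.293345
SE(z) = 1/√(n−3) = 1/√64 = 0.125000
90% ⇒ z* = 1.645; margin = 1.645·0.125000 = 0.205625
CI on z-scale: (1.087720, 1.498970)
Back-transform: tanh(1.087720) = 0.796044, tanh(1.498970) = 0.904962

(0.796, 0.905)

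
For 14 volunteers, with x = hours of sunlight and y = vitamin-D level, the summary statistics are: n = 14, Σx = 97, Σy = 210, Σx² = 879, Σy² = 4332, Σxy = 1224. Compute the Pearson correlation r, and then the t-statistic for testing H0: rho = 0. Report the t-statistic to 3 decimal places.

-1.830

Numerator: nΣxy − (Σx)(Σy) = 14·1224 − (97)(210) = -3234
Denominator: √[(nΣx²−(Σx)²)(nΣy²−(Σy)²)]
  nΣx²−(Σx)² = 14·879 − 9409 = 2897;  nΣy²−(Σy)² = 14·4332 − 44100 = 16548
  √(2897·16548) = √47939556 = 6923.8397
r = -3234 / 6923.8397 = -0.4671
t = r·√(n−2)/√(1−r²) = -0.4671·√12 / √(1−0.218182) = -1.618082 / 0.884205 = -1.830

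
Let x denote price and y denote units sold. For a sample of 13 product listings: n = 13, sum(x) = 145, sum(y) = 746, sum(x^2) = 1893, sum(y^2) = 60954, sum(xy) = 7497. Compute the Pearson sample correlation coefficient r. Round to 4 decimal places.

Numerator: nΣxy − (Σx)(Σy) = 13·7497 − (145)(746) = -10709
Denominator: √[(nΣx²−(Σx)²)(nΣy²−(Σy)²)]
  nΣx²−(Σx)² = 13·1893 − 21025 = 3584;  nΣy²−(Σy)² = 13·60954 − 556516 = 235886
  √(3584·235886) = √845415424 = 29076.0283
r = -10709 / 29076.0283 = -0.3683

-0.3683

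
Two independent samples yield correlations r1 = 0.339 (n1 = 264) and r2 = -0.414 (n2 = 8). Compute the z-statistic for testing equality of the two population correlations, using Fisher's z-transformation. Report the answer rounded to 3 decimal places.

Fisher z-transforms: z1 = atanh(0.339) = 0.352962, z2 = atanh(-0.414) = -0.440429; difference d = 0.793391
Var(d) = 1/261 + 1/5 = 0.0038314 + 0.2000000 = 0.2038314
z = d/√Var(d) = 0.793391 / √0.2038314 = 0.793391 / 0.451477 = 1.757

1.757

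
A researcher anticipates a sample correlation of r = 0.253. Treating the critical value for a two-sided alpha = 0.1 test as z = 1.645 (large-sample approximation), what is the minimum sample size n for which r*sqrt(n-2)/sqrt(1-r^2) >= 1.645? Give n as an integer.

Need r·√(n−2)/√(1−r²) ≥ 1.645
√(n−2) ≥ 1.645·√(1−0.064009) / 0.253 = 1.645·0.967466 / 0.253 = 6.2904
n−2 ≥ 39.5691  ⇒  n ≥ 41.5691
Smallest integer n = 42

42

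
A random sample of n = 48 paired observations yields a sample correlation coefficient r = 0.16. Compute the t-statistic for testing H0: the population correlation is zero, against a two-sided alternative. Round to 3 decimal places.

t = r·√(n−2) / √(1−r²) with r = 0.16, n = 48
  = 0.16·√46 / √(1 − 0.0256)
  = 0.16·6.782330 / 0.987117
  = 1.085173 / 0.987117 = 1.099

1.099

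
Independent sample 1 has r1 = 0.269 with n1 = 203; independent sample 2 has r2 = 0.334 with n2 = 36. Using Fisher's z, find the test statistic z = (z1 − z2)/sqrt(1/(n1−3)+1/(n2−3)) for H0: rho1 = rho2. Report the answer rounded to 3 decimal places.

-0.381

Fisher z-transforms: z1 = atanh(0.269) = 0.275786, z2 = atanh(0.334) = 0.347324; difference d = -0.071538
Var(d) = 1/200 + 1/33 = 0.0050000 + 0.0303030 = 0.0353030
z = d/√Var(d) = -0.071538 / √0.0353030 = -0.071538 / 0.187891 = -0.381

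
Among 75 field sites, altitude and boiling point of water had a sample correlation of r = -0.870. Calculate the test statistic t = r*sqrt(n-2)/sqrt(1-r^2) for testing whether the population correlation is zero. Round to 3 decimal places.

-15.076

1 − r² = 1 − 0.756900 = 0.243100;  √(1−r²) = 0.493052
√(n−2) = √73 = 8.544004
t = r·√(n−2)/√(1−r²) = -0.870 · 8.544004 / 0.493052 = -15.076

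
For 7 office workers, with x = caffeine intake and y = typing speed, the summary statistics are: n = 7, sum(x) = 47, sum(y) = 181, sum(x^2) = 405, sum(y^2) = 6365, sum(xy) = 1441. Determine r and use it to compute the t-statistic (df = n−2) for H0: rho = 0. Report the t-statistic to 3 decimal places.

S_xy = nΣxy − ΣxΣy = 7·1441 − 47·181 = 10087 − 8507 = 1580
S_xx = nΣx² − (Σx)² = 7·405 − 47² = 2835 − 2209 = 626
S_yy = nΣy² − (Σy)² = 7·6365 − 181² = 44555 − 32761 = 11794
r = S_xy / √(S_xx·S_yy) = 1580 / √(626·11794) = 1580 / √7383044 = 1580 / 2717.1757 = 0.5815
t = r·√(n−2)/√(1−r²) = 0.5815·√5 / √(1−0.338142) = 1.300274 / 0.813547 = 1.598

1.598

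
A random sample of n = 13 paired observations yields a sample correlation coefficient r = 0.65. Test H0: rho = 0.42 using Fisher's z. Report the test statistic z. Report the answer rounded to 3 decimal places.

1.036

z_r = atanh(0.65) = 0.775299,  z_0 = atanh(0.42) = 0.447692
SE = 1/√(n−3) = 1/√10 = 0.316228
z = (z_r − z_0)/SE = (0.775299 − 0.447692) / 0.316228 = 0.327607 / 0.316228 = 1.036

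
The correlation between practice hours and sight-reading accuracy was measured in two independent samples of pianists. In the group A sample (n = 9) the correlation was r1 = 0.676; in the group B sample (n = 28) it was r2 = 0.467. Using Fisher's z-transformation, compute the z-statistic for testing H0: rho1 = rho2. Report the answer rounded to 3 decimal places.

0.694

Fisher z-transforms: z1 = atanh(0.676) = 0.821711, z2 = atanh(0.467) = 0.506227; difference d = 0.315484
Var(d) = 1/6 + 1/25 = 0.1666667 + 0.0400000 = 0.2066667
z = d/√Var(d) = 0.315484 / √0.2066667 = 0.315484 / 0.454606 = 0.694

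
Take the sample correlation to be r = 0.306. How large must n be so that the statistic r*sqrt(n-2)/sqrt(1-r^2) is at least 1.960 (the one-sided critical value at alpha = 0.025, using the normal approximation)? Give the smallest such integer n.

40

r√(n−2)/√(1−r²) ≥ 1.960  ⇔  n−2 ≥ (1.960)²·(1−r²)/r²
(1−r²)/r² = (1−0.093636)/0.093636 = 9.6797
n ≥ 2 + 3.8416·9.6797 = 2 + 37.1855 = 39.1855
⌈39.1855⌉ = 40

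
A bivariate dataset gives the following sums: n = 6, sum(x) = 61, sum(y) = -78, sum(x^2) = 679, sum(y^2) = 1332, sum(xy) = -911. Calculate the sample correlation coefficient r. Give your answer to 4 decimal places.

Numerator: nΣxy − (Σx)(Σy) = 6·(-911) − (61)(-78) = -708
Denominator: √[(nΣx²−(Σx)²)(nΣy²−(Σy)²)]
  nΣx²−(Σx)² = 6·679 − 3721 = 353;  nΣy²−(Σy)² = 6·1332 − 6084 = 1908
  √(353·1908) = √673524 = 820.6851
r = -708 / 820.6851 = -0.8627

-0.8627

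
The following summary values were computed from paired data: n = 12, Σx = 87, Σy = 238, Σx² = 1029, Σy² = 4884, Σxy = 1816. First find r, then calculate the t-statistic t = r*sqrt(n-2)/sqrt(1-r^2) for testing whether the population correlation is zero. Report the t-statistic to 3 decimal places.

1.199

Numerator: nΣxy − (Σx)(Σy) = 12·1816 − (87)(238) = 1086
Denominator: √[(nΣx²−(Σx)²)(nΣy²−(Σy)²)]
  nΣx²−(Σx)² = 12·1029 − 7569 = 4779;  nΣy²−(Σy)² = 12·4884 − 56644 = 1964
  √(4779·1964) = √9385956 = 3063.6508
r = 1086 / 3063.6508 = 0.3545
t = r·√(n−2)/√(1−r²) = 0.3545·√10 / √(1−0.125670) = 1.121027 / 0.935056 = 1.199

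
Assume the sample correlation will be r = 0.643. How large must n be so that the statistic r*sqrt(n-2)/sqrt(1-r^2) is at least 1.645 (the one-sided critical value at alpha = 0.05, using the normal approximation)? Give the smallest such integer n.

Need r·√(n−2)/√(1−r²) ≥ 1.645
√(n−2) ≥ 1.645·√(1−0.413449) / 0.643 = 1.645·0.765866 / 0.643 = 1.9593
n−2 ≥ 3.8389  ⇒  n ≥ 5.8389
Smallest integer n = 6

6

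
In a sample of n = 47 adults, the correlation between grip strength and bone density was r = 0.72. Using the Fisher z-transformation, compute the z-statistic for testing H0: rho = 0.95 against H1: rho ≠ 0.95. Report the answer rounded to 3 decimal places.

-6.130

z_r = atanh(0.72) = 0.907645,  z_0 = atanh(0.95) = 1.831781
SE = 1/√(n−3) = 1/√44 = 0.150756
z = (z_r − z_0)/SE = (0.907645 − 1.831781) / 0.150756 = -0.924136 / 0.150756 = -6.130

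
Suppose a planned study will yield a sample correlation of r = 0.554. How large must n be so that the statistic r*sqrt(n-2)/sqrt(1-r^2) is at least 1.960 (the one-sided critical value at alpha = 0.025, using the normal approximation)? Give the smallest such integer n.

Need r·√(n−2)/√(1−r²) ≥ 1.960
√(n−2) ≥ 1.960·√(1−0.306916) / 0.554 = 1.960·0.832517 / 0.554 = 2.9454
n−2 ≥ 8.6754  ⇒  n ≥ 10.6754
Smallest integer n = 11

11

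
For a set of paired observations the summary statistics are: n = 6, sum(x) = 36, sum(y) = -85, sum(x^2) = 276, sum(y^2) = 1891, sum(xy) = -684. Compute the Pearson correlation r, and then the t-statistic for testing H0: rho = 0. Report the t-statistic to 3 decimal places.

Numerator: nΣxy − (Σx)(Σy) = 6·(-684) − (36)(-85) = -1044
Denominator: √[(nΣx²−(Σx)²)(nΣy²−(Σy)²)]
  nΣx²−(Σx)² = 6·276 − 1296 = 360;  nΣy²−(Σy)² = 6·1891 − 7225 = 4121
  √(360·4121) = √1483560 = 1218.0148
r = -1044 / 1218.0148 = -0.8571
t = r·√(n−2)/√(1−r²) = -0.8571·√4 / √(1−0.734620) = -1.714200 / 0.515150 = -3.328

-3.328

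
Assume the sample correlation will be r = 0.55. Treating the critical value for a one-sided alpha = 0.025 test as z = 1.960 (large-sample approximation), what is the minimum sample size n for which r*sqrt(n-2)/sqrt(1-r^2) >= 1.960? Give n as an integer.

r√(n−2)/√(1−r²) ≥ 1.960  ⇔  n−2 ≥ (1.960)²·(1−r²)/r²
(1−r²)/r² = (1−0.3025)/0.3025 = 2.3058
n ≥ 2 + 3.8416·2.3058 = 2 + 8.8580 = 10.8580
⌈10.8580⌉ = 11

11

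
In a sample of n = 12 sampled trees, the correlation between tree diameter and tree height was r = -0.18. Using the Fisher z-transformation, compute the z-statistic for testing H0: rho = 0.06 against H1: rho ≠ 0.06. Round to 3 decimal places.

z_r = atanh(-0.18) = -0.181983,  z_0 = atanh(0.06) = 0.060072
SE = 1/√(n−3) = 1/√9 = 0.333333
z = (z_r − z_0)/SE = (-0.181983 − 0.060072) / 0.333333 = -0.242055 / 0.333333 = -0.726

-0.726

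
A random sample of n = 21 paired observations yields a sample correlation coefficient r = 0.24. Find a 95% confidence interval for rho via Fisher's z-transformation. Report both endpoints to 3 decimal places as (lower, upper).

z_r = atanh(0.24) = 0.244774;  SE = 1/√(n−3) = 1/√18 = 0.235702
z-limits: 0.244774 ± 1.960·0.235702 = 0.244774 ± 0.461976 = [-0.217202, 0.706750]
ρ-limits: (tanh -0.217202, tanh 0.706750) = (-0.214, 0.609)

(-0.214, 0.609)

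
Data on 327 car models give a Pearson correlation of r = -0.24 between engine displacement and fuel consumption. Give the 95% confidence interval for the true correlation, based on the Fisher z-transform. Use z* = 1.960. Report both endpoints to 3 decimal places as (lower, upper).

z_r = atanh(-0.24) = -0.244774;  SE = 1/√(n−3) = 1/√324 = 0.055556
z-limits: -0.244774 ± 1.960·0.055556 = -0.244774 ± 0.108890 = [-0.353664, -0.135884]
ρ-limits: (tanh -0.353664, tanh -0.135884) = (-0.340, -0.135)

(-0.340, -0.135)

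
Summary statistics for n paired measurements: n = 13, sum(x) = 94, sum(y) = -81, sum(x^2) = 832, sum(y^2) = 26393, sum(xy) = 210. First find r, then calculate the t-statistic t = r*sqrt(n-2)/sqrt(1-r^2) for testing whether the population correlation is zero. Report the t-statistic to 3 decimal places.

1.451

S_xy = nΣxy − ΣxΣy = 13·210 − 94·(-81) = 2730 − (-7614) = 10344
S_xx = nΣx² − (Σx)² = 13·832 − 94² = 10816 − 8836 = 1980
S_yy = nΣy² − (Σy)² = 13·26393 − (-81)² = 343109 − 6561 = 336548
r = S_xy / √(S_xx·S_yy) = 10344 / √(1980·336548) = 10344 / √666365040 = 10344 / 25814.0473 = 0.4007
t = r·√(n−2)/√(1−r²) = 0.4007·√11 / √(1−0.160560) = 1.328972 / 0.916210 = 1.451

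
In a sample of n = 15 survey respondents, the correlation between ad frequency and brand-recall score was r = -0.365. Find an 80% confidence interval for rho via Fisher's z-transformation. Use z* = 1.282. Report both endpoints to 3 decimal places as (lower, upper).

(-0.637, -0.013)

Fisher z: z_r = atanh(r) = ½·ln((1+(-0.365))/(1−(-0.365))) = -0.382642
SE(z) = 1/√(n−3) = 1/√12 = 0.288675
80% ⇒ z* = 1.282; margin = 1.282·0.288675 = 0.370081
CI on z-scale: (-0.752723, -0.012561)
Back-transform: tanh(-0.752723) = -0.636771, tanh(-0.012561) = -0.012560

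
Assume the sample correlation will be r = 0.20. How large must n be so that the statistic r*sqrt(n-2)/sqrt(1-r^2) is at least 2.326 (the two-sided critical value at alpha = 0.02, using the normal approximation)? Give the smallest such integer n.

132

r√(n−2)/√(1−r²) ≥ 2.326  ⇔  n−2 ≥ (2.326)²·(1−r²)/r²
(1−r²)/r² = (1−0.0400)/0.0400 = 24.0000
n ≥ 2 + 5.410276·24.0000 = 2 + 129.8466 = 131.8466
⌈131.8466⌉ = 132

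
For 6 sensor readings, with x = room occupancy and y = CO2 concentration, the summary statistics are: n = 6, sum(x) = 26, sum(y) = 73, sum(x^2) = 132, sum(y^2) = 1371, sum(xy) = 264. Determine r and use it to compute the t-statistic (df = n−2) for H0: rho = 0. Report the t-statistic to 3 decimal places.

-1.289

S_xy = nΣxy − ΣxΣy = 6·264 − 26·73 = 1584 − 1898 = -314
S_xx = nΣx² − (Σx)² = 6·132 − 26² = 792 − 676 = 116
S_yy = nΣy² − (Σy)² = 6·1371 − 73² = 8226 − 5329 = 2897
r = S_xy / √(S_xx·S_yy) = -314 / √(116·2897) = -314 / √336052 = -314 / 579.6999 = -0.5417
t = r·√(n−2)/√(1−r²) = -0.5417·√4 / √(1−0.293439) = -1.083400 / 0.840572 = -1.289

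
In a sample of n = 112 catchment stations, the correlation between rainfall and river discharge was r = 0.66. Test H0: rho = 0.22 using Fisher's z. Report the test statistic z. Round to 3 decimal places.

5.942

Fisher z: atanh(0.66) = 0.792814, atanh(0.22) = 0.223656
z = (z_r − z_0)·√(n−3) = (0.792814 − 0.223656)·√109 = 0.569158 · 10.440307 = 5.942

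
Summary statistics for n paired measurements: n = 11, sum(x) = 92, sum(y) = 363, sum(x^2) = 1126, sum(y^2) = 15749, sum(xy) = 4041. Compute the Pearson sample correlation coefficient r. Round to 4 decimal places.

0.8668

S_xy = nΣxy − ΣxΣy = 11·4041 − 92·363 = 44451 − 33396 = 11055
S_xx = nΣx² − (Σx)² = 11·1126 − 92² = 12386 − 8464 = 3922
S_yy = nΣy² − (Σy)² = 11·15749 − 363² = 173239 − 131769 = 41470
r = S_xy / √(S_xx·S_yy) = 11055 / √(3922·41470) = 11055 / √162645340 = 11055 / 12753.2482 = 0.8668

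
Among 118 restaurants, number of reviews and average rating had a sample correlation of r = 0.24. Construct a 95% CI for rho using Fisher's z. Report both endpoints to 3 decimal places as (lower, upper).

(0.062, 0.403)

Fisher z: z_r = atanh(r) = ½·ln((1+0.24)/(1−0.24)) = 0.244774
SE(z) = 1/√(n−3) = 1/√115 = 0.093250
95% ⇒ z* = 1.960; margin = 1.960·0.093250 = 0.182770
CI on z-scale: (0.062004, 0.427544)
Back-transform: tanh(0.062004) = 0.061925, tanh(0.427544) = 0.403267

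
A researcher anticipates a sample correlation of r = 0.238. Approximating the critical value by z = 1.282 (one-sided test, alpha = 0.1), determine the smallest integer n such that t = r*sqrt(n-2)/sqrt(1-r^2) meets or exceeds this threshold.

30

r√(n−2)/√(1−r²) ≥ 1.282  ⇔  n−2 ≥ (1.282)²·(1−r²)/r²
(1−r²)/r² = (1−0.056644)/0.056644 = 16.6541
n ≥ 2 + 1.643524·16.6541 = 2 + 27.3714 = 29.3714
⌈29.3714⌉ = 30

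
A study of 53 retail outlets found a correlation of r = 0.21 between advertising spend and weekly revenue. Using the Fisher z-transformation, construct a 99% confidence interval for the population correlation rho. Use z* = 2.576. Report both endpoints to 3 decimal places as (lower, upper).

Fisher z: z_r = atanh(r) = ½·ln((1+0.21)/(1−0.21)) = 0.213171
SE(z) = 1/√(n−3) = 1/√50 = 0.141421
99% ⇒ z* = 2.576; margin = 2.576·0.141421 = 0.364300
CI on z-scale: (-0.151129, 0.577471)
Back-transform: tanh(-0.151129) = -0.149989, tanh(0.577471) = 0.520825

(-0.150, 0.521)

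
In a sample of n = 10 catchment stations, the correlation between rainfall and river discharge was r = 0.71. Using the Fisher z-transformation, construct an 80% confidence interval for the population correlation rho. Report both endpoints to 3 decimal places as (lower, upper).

(0.382, 0.879)

Fisher z: z_r = atanh(r) = ½·ln((1+0.71)/(1−0.71)) = 0.887184
SE(z) = 1/√(n−3) = 1/√7 = 0.377964
80% ⇒ z* = 1.282; margin = 1.282·0.377964 = 0.484550
CI on z-scale: (0.402634, 1.371734)
Back-transform: tanh(0.402634) = 0.382200, tanh(1.371734) = 0.879087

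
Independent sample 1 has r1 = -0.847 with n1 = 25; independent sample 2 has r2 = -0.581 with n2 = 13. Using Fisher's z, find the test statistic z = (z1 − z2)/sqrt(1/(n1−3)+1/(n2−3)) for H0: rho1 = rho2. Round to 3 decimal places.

z1 = atanh(-0.847) = -1.245440,  z2 = atanh(-0.581) = -0.663971
SE = √(1/(n1−3) + 1/(n2−3)) = √(1/22 + 1/10) = √(0.0454545 + 0.1000000) = √0.1454545 = 0.381385
z = (z1 − z2)/SE = (-1.245440 − (-0.663971)) / 0.381385 = -0.581469 / 0.381385 = -1.525

-1.525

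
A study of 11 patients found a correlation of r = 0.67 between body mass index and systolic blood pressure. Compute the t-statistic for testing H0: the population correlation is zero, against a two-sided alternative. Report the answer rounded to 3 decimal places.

1 − r² = 1 − 0.4489 = 0.5511;  √(1−r²) = 0.742361
√(n−2) = √9 = 3.000000
t = r·√(n−2)/√(1−r²) = 0.67 · 3.000000 / 0.742361 = 2.708

2.708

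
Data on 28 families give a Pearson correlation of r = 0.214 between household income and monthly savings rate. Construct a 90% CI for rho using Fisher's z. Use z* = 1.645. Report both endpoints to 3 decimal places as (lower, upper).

(-0.111, 0.498)

z_r = atanh(0.214) = 0.217360;  SE = 1/√(n−3) = 1/√25 = 0.200000
z-limits: 0.217360 ± 1.645·0.200000 = 0.217360 ± 0.329000 = [-0.111640, 0.546360]
ρ-limits: (tanh -0.111640, tanh 0.546360) = (-0.111, 0.498)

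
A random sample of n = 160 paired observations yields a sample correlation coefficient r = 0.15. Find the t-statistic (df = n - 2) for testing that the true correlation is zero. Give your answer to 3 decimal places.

1.907

t = r·√(n−2) / √(1−r²) with r = 0.15, n = 160
  = 0.15·√158 / √(1 − 0.0225)
  = 0.15·12.569805 / 0.988686
  = 1.885471 / 0.988686 = 1.907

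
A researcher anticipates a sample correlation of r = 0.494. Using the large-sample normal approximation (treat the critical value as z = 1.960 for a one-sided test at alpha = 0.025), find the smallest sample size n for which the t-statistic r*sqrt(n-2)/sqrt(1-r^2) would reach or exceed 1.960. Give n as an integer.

14

r√(n−2)/√(1−r²) ≥ 1.960  ⇔  n−2 ≥ (1.960)²·(1−r²)/r²
(1−r²)/r² = (1−0.244036)/0.244036 = 3.0978
n ≥ 2 + 3.8416·3.0978 = 2 + 11.9005 = 13.9005
⌈13.9005⌉ = 14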